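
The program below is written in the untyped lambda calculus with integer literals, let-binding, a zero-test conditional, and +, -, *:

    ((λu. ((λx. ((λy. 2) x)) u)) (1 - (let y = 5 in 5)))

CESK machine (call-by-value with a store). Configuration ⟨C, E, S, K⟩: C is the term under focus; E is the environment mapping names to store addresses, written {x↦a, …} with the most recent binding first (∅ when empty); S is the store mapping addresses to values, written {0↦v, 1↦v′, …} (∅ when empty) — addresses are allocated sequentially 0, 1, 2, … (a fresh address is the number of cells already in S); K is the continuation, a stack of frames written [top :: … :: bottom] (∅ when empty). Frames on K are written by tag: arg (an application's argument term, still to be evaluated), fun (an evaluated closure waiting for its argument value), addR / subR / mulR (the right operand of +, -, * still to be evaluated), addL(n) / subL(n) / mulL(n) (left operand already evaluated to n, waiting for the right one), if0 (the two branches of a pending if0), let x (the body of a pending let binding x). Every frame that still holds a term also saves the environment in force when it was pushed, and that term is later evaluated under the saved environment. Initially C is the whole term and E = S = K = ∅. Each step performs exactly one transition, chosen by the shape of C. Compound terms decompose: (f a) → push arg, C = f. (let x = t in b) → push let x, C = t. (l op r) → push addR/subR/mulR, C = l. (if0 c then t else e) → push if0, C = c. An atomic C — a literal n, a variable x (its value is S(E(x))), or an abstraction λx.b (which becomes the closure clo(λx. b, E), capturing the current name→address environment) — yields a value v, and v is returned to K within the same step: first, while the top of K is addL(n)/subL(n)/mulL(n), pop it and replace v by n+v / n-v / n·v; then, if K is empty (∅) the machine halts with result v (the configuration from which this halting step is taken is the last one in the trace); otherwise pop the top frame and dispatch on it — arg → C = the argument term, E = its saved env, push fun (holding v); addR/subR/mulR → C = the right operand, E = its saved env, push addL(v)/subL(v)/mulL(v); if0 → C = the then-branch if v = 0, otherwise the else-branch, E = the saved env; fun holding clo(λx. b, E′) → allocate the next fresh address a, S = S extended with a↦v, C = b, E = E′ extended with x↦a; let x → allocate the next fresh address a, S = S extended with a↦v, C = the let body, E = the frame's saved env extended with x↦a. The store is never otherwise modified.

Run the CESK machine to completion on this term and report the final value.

t=0: <C=((λu. ((λx. ((λy. 2) x)) u)) (1 - (let y = 5 in 5))), E=∅, S=∅, K=∅>
t=1: <C=(λu. ((λx. ((λy. 2) x)) u)), E=∅, S=∅, K=[arg]>
t=2: <C=(1 - (let y = 5 in 5)), E=∅, S=∅, K=[fun]>
t=3: <C=1, E=∅, S=∅, K=[subR :: fun]>
t=4: <C=(let y = 5 in 5), E=∅, S=∅, K=[subL(1) :: fun]>
t=5: <C=5, E=∅, S=∅, K=[let y :: subL(1) :: fun]>
t=6: <C=5, E={y↦0}, S={0↦5}, K=[subL(1) :: fun]>
t=7: <C=((λx. ((λy. 2) x)) u), E={u↦1}, S={0↦5, 1↦-4}, K=∅>
t=8: <C=(λx. ((λy. 2) x)), E={u↦1}, S={0↦5, 1↦-4}, K=[arg]>
t=9: <C=u, E={u↦1}, S={0↦5, 1↦-4}, K=[fun]>
t=10: <C=((λy. 2) x), E={x↦2, u↦1}, S={0↦5, 1↦-4, 2↦-4}, K=∅>
t=11: <C=(λy. 2), E={x↦2, u↦1}, S={0↦5, 1↦-4, 2↦-4}, K=[arg]>
t=12: <C=x, E={x↦2, u↦1}, S={0↦5, 1↦-4, 2↦-4}, K=[fun]>
t=13: <C=2, E={y↦3, x↦2, u↦1}, S={0↦5, 1↦-4, 2↦-4, 3↦-4}, K=∅>
→ final value 2

Answer: 2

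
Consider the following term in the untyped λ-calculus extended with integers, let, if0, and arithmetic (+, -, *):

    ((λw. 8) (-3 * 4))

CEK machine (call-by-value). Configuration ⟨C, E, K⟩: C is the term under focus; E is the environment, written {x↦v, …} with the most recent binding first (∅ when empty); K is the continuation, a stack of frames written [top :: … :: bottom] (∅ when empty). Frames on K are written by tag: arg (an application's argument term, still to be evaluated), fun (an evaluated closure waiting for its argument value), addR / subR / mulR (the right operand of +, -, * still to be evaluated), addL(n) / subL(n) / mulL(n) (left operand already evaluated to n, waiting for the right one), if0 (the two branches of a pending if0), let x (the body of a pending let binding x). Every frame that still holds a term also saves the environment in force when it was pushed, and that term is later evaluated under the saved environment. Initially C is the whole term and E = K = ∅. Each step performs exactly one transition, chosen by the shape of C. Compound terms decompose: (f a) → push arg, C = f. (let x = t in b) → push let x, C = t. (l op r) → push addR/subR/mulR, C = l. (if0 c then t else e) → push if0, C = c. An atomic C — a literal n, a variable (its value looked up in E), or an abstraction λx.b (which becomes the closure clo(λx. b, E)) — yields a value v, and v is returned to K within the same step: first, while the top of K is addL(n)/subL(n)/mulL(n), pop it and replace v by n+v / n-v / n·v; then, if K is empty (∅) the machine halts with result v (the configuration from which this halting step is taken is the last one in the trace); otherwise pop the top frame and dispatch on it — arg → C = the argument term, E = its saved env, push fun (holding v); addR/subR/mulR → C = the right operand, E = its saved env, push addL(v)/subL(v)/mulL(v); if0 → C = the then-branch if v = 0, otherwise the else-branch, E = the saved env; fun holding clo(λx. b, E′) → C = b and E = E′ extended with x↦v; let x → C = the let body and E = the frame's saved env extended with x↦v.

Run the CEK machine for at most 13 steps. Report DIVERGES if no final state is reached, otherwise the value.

0. ⟨C=((λw. 8) (-3 * 4)); E=∅; K=∅⟩
1. ⟨C=(λw. 8); E=∅; K=[arg]⟩
2. ⟨C=(-3 * 4); E=∅; K=[fun]⟩
3. ⟨C=-3; E=∅; K=[mulR :: fun]⟩
4. ⟨C=4; E=∅; K=[mulL(-3) :: fun]⟩
5. ⟨C=8; E={w↦-12}; K=∅⟩
→ final value 8

Answer: 8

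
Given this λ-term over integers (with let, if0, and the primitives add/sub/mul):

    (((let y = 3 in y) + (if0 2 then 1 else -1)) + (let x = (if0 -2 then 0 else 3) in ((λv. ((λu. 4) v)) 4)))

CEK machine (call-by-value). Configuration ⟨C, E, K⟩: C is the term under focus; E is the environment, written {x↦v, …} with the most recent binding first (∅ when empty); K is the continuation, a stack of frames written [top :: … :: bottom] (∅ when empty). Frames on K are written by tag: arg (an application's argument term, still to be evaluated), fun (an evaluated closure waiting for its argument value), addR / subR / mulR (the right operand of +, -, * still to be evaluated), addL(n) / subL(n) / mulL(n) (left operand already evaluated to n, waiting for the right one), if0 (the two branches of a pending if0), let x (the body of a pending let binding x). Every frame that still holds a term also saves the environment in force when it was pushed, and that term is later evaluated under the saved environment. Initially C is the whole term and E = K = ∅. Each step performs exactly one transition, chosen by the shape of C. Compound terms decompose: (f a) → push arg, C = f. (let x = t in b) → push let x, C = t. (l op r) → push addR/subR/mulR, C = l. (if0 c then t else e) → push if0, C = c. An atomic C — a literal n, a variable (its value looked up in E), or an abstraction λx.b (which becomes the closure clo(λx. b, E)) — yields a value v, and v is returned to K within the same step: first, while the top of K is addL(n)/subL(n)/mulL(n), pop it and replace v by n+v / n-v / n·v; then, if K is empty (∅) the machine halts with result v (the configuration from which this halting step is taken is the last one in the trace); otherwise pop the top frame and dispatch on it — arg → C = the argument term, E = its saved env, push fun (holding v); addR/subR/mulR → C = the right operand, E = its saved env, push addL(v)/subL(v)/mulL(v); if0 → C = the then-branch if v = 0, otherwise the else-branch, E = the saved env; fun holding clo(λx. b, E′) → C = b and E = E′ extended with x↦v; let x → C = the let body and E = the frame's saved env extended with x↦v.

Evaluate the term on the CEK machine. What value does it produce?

[0] ⟨C=(((let y = 3 in y) + (if0 2 then 1 else -1)) + (let x = (if0 -2 then 0 else 3) in ((λv. ((λu. 4) v)) 4))); E=∅; K=∅⟩
[1] ⟨C=((let y = 3 in y) + (if0 2 then 1 else -1)); E=∅; K=[addR]⟩
[2] ⟨C=(let y = 3 in y); E=∅; K=[addR :: addR]⟩
[3] ⟨C=3; E=∅; K=[let y :: addR :: addR]⟩
[4] ⟨C=y; E={y↦3}; K=[addR :: addR]⟩
[5] ⟨C=(if0 2 then 1 else -1); E=∅; K=[addL(3) :: addR]⟩
[6] ⟨C=2; E=∅; K=[if0 :: addL(3) :: addR]⟩
[7] ⟨C=-1; E=∅; K=[addL(3) :: addR]⟩
[8] ⟨C=(let x = (if0 -2 then 0 else 3) in ((λv. ((λu. 4) v)) 4)); E=∅; K=[addL(2)]⟩
[9] ⟨C=(if0 -2 then 0 else 3); E=∅; K=[let x :: addL(2)]⟩
[10] ⟨C=-2; E=∅; K=[if0 :: let x :: addL(2)]⟩
[11] ⟨C=3; E=∅; K=[let x :: addL(2)]⟩
[12] ⟨C=((λv. ((λu. 4) v)) 4); E={x↦3}; K=[addL(2)]⟩
[13] ⟨C=(λv. ((λu. 4) v)); E={x↦3}; K=[arg :: addL(2)]⟩
[14] ⟨C=4; E={x↦3}; K=[fun :: addL(2)]⟩
[15] ⟨C=((λu. 4) v); E={v↦4, x↦3}; K=[addL(2)]⟩
[16] ⟨C=(λu. 4); E={v↦4, x↦3}; K=[arg :: addL(2)]⟩
[17] ⟨C=v; E={v↦4, x↦3}; K=[fun :: addL(2)]⟩
[18] ⟨C=4; E={u↦4, v↦4, x↦3}; K=[addL(2)]⟩
→ final value 6

Answer: 6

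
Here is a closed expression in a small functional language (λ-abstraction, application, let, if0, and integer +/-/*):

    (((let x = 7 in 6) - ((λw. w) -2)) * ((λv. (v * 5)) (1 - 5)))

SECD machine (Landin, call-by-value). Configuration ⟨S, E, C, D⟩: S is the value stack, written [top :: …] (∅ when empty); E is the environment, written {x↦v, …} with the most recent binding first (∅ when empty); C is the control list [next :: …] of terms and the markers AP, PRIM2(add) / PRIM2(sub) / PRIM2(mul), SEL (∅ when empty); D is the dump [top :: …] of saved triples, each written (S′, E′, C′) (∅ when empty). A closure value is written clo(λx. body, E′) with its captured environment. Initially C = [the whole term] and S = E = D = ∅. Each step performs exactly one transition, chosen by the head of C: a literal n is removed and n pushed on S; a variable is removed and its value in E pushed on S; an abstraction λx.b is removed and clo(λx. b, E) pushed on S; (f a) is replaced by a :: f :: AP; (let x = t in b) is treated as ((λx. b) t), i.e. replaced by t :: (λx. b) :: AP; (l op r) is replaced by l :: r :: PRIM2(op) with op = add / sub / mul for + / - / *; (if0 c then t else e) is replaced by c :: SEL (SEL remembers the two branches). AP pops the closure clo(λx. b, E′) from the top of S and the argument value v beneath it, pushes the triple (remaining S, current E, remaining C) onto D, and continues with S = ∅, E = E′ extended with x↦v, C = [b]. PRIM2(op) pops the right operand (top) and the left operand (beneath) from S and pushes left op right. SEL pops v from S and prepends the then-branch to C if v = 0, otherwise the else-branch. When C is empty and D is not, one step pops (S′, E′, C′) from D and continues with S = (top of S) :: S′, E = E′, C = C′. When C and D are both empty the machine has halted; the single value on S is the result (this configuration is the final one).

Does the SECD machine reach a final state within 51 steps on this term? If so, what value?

Answer: -160

Derivation:
0. ⟨S=∅; E=∅; C=[(((let x = 7 in 6) - ((λw. w) -2)) * ((λv. (v * 5)) (1 - 5)))]; D=∅⟩
1. ⟨S=∅; E=∅; C=[((let x = 7 in 6) - ((λw. w) -2)) :: ((λv. (v * 5)) (1 - 5)) :: PRIM2(mul)]; D=∅⟩
2. ⟨S=∅; E=∅; C=[(let x = 7 in 6) :: ((λw. w) -2) :: PRIM2(sub) :: ((λv. (v * 5)) (1 - 5)) :: PRIM2(mul)]; D=∅⟩
3. ⟨S=∅; E=∅; C=[7 :: (λx. 6) :: AP :: ((λw. w) -2) :: PRIM2(sub) :: ((λv. (v * 5)) (1 - 5)) :: PRIM2(mul)]; D=∅⟩
4. ⟨S=[7]; E=∅; C=[(λx. 6) :: AP :: ((λw. w) -2) :: PRIM2(sub) :: ((λv. (v * 5)) (1 - 5)) :: PRIM2(mul)]; D=∅⟩
5. ⟨S=[clo(λx. 6, ∅) :: 7]; E=∅; C=[AP :: ((λw. w) -2) :: PRIM2(sub) :: ((λv. (v * 5)) (1 - 5)) :: PRIM2(mul)]; D=∅⟩
6. ⟨S=∅; E={x↦7}; C=[6]; D=[(∅, ∅, [((λw. w) -2) :: PRIM2(sub) :: ((λv. (v * 5)) (1 - 5)) :: PRIM2(mul)])]⟩
7. ⟨S=[6]; E={x↦7}; C=∅; D=[(∅, ∅, [((λw. w) -2) :: PRIM2(sub) :: ((λv. (v * 5)) (1 - 5)) :: PRIM2(mul)])]⟩
8. ⟨S=[6]; E=∅; C=[((λw. w) -2) :: PRIM2(sub) :: ((λv. (v * 5)) (1 - 5)) :: PRIM2(mul)]; D=∅⟩
9. ⟨S=[6]; E=∅; C=[-2 :: (λw. w) :: AP :: PRIM2(sub) :: ((λv. (v * 5)) (1 - 5)) :: PRIM2(mul)]; D=∅⟩
10. ⟨S=[-2 :: 6]; E=∅; C=[(λw. w) :: AP :: PRIM2(sub) :: ((λv. (v * 5)) (1 - 5)) :: PRIM2(mul)]; D=∅⟩
11. ⟨S=[clo(λw. w, ∅) :: -2 :: 6]; E=∅; C=[AP :: PRIM2(sub) :: ((λv. (v * 5)) (1 - 5)) :: PRIM2(mul)]; D=∅⟩
12. ⟨S=∅; E={w↦-2}; C=[w]; D=[([6], ∅, [PRIM2(sub) :: ((λv. (v * 5)) (1 - 5)) :: PRIM2(mul)])]⟩
13. ⟨S=[-2]; E={w↦-2}; C=∅; D=[([6], ∅, [PRIM2(sub) :: ((λv. (v * 5)) (1 - 5)) :: PRIM2(mul)])]⟩
14. ⟨S=[-2 :: 6]; E=∅; C=[PRIM2(sub) :: ((λv. (v * 5)) (1 - 5)) :: PRIM2(mul)]; D=∅⟩
15. ⟨S=[8]; E=∅; C=[((λv. (v * 5)) (1 - 5)) :: PRIM2(mul)]; D=∅⟩
16. ⟨S=[8]; E=∅; C=[(1 - 5) :: (λv. (v * 5)) :: AP :: PRIM2(mul)]; D=∅⟩
17. ⟨S=[8]; E=∅; C=[1 :: 5 :: PRIM2(sub) :: (λv. (v * 5)) :: AP :: PRIM2(mul)]; D=∅⟩
18. ⟨S=[1 :: 8]; E=∅; C=[5 :: PRIM2(sub) :: (λv. (v * 5)) :: AP :: PRIM2(mul)]; D=∅⟩
19. ⟨S=[5 :: 1 :: 8]; E=∅; C=[PRIM2(sub) :: (λv. (v * 5)) :: AP :: PRIM2(mul)]; D=∅⟩
20. ⟨S=[-4 :: 8]; E=∅; C=[(λv. (v * 5)) :: AP :: PRIM2(mul)]; D=∅⟩
21. ⟨S=[clo(λv. (v * 5), ∅) :: -4 :: 8]; E=∅; C=[AP :: PRIM2(mul)]; D=∅⟩
22. ⟨S=∅; E={v↦-4}; C=[(v * 5)]; D=[([8], ∅, [PRIM2(mul)])]⟩
23. ⟨S=∅; E={v↦-4}; C=[v :: 5 :: PRIM2(mul)]; D=[([8], ∅, [PRIM2(mul)])]⟩
24. ⟨S=[-4]; E={v↦-4}; C=[5 :: PRIM2(mul)]; D=[([8], ∅, [PRIM2(mul)])]⟩
25. ⟨S=[5 :: -4]; E={v↦-4}; C=[PRIM2(mul)]; D=[([8], ∅, [PRIM2(mul)])]⟩
26. ⟨S=[-20]; E={v↦-4}; C=∅; D=[([8], ∅, [PRIM2(mul)])]⟩
27. ⟨S=[-20 :: 8]; E=∅; C=[PRIM2(mul)]; D=∅⟩
28. ⟨S=[-160]; E=∅; C=∅; D=∅⟩
→ final value -160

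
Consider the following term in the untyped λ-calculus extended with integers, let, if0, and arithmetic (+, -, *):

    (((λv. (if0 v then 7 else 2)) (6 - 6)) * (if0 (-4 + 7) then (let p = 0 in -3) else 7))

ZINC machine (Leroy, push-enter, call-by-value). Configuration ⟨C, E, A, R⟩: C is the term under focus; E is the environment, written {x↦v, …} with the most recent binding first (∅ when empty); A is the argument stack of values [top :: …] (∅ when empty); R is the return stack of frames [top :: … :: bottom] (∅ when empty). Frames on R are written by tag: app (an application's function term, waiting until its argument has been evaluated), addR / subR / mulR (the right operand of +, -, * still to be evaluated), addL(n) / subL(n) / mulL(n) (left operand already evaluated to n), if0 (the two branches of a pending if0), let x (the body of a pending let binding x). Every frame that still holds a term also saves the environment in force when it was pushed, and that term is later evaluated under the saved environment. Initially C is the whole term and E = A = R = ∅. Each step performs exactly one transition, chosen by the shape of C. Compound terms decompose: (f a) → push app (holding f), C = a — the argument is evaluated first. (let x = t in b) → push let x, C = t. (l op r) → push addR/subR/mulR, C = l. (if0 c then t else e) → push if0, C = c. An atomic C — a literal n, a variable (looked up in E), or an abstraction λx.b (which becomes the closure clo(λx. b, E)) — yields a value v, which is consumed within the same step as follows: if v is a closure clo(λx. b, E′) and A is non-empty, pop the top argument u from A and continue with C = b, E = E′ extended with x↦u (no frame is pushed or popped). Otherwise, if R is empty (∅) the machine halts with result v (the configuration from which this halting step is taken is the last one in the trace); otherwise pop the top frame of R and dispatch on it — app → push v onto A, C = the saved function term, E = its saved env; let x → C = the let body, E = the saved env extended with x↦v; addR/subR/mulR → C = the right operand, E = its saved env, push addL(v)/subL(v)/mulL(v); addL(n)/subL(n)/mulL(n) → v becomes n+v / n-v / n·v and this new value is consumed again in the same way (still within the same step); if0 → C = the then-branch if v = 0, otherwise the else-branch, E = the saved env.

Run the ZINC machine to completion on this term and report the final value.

t=0: ⟨C=(((λv. (if0 v then 7 else 2)) (6 - 6)) * (if0 (-4 + 7) then (let p = 0 in -3) else 7)); E=∅; A=∅; R=∅⟩
t=1: ⟨C=((λv. (if0 v then 7 else 2)) (6 - 6)); E=∅; A=∅; R=[mulR]⟩
t=2: ⟨C=(6 - 6); E=∅; A=∅; R=[app :: mulR]⟩
t=3: ⟨C=6; E=∅; A=∅; R=[subR :: app :: mulR]⟩
t=4: ⟨C=6; E=∅; A=∅; R=[subL(6) :: app :: mulR]⟩
t=5: ⟨C=(λv. (if0 v then 7 else 2)); E=∅; A=[0]; R=[mulR]⟩
t=6: ⟨C=(if0 v then 7 else 2); E={v↦0}; A=∅; R=[mulR]⟩
t=7: ⟨C=v; E={v↦0}; A=∅; R=[if0 :: mulR]⟩
t=8: ⟨C=7; E={v↦0}; A=∅; R=[mulR]⟩
t=9: ⟨C=(if0 (-4 + 7) then (let p = 0 in -3) else 7); E=∅; A=∅; R=[mulL(7)]⟩
t=10: ⟨C=(-4 + 7); E=∅; A=∅; R=[if0 :: mulL(7)]⟩
t=11: ⟨C=-4; E=∅; A=∅; R=[addR :: if0 :: mulL(7)]⟩
t=12: ⟨C=7; E=∅; A=∅; R=[addL(-4) :: if0 :: mulL(7)]⟩
t=13: ⟨C=7; E=∅; A=∅; R=[mulL(7)]⟩
→ final value 49

Answer: 49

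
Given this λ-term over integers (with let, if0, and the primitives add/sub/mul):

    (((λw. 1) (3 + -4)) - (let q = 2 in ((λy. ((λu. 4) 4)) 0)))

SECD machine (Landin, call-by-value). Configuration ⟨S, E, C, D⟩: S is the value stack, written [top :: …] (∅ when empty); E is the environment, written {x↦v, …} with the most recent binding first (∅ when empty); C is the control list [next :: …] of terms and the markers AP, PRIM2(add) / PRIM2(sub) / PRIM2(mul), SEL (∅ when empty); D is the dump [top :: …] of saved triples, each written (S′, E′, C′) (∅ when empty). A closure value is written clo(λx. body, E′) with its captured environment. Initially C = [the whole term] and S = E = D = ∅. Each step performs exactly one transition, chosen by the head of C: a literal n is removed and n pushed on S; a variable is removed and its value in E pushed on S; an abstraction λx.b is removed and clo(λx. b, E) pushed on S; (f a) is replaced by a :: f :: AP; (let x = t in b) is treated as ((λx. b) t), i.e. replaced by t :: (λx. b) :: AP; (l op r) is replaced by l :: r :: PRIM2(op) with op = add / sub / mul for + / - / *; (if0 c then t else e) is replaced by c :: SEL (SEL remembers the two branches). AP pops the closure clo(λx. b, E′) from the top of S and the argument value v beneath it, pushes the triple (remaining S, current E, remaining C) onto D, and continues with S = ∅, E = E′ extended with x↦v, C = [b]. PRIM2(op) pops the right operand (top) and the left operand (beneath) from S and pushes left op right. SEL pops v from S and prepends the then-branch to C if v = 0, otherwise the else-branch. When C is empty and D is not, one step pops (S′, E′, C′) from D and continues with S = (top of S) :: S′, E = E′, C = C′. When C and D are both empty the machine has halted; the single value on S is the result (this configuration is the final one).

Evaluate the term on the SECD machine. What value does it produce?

Answer: -3

Machine steps:
0. ⟨S=∅; E=∅; C=[(((λw. 1) (3 + -4)) - (let q = 2 in ((λy. ((λu. 4) 4)) 0)))]; D=∅⟩
1. ⟨S=∅; E=∅; C=[((λw. 1) (3 + -4)) :: (let q = 2 in ((λy. ((λu. 4) 4)) 0)) :: PRIM2(sub)]; D=∅⟩
2. ⟨S=∅; E=∅; C=[(3 + -4) :: (λw. 1) :: AP :: (let q = 2 in ((λy. ((λu. 4) 4)) 0)) :: PRIM2(sub)]; D=∅⟩
3. ⟨S=∅; E=∅; C=[3 :: -4 :: PRIM2(add) :: (λw. 1) :: AP :: (let q = 2 in ((λy. ((λu. 4) 4)) 0)) :: PRIM2(sub)]; D=∅⟩
4. ⟨S=[3]; E=∅; C=[-4 :: PRIM2(add) :: (λw. 1) :: AP :: (let q = 2 in ((λy. ((λu. 4) 4)) 0)) :: PRIM2(sub)]; D=∅⟩
5. ⟨S=[-4 :: 3]; E=∅; C=[PRIM2(add) :: (λw. 1) :: AP :: (let q = 2 in ((λy. ((λu. 4) 4)) 0)) :: PRIM2(sub)]; D=∅⟩
6. ⟨S=[-1]; E=∅; C=[(λw. 1) :: AP :: (let q = 2 in ((λy. ((λu. 4) 4)) 0)) :: PRIM2(sub)]; D=∅⟩
7. ⟨S=[clo(λw. 1, ∅) :: -1]; E=∅; C=[AP :: (let q = 2 in ((λy. ((λu. 4) 4)) 0)) :: PRIM2(sub)]; D=∅⟩
8. ⟨S=∅; E={w↦-1}; C=[1]; D=[(∅, ∅, [(let q = 2 in ((λy. ((λu. 4) 4)) 0)) :: PRIM2(sub)])]⟩
9. ⟨S=[1]; E={w↦-1}; C=∅; D=[(∅, ∅, [(let q = 2 in ((λy. ((λu. 4) 4)) 0)) :: PRIM2(sub)])]⟩
10. ⟨S=[1]; E=∅; C=[(let q = 2 in ((λy. ((λu. 4) 4)) 0)) :: PRIM2(sub)]; D=∅⟩
11. ⟨S=[1]; E=∅; C=[2 :: (λq. ((λy. ((λu. 4) 4)) 0)) :: AP :: PRIM2(sub)]; D=∅⟩
12. ⟨S=[2 :: 1]; E=∅; C=[(λq. ((λy. ((λu. 4) 4)) 0)) :: AP :: PRIM2(sub)]; D=∅⟩
13. ⟨S=[clo(λq. ((λy. ((λu. 4) 4)) 0), ∅) :: 2 :: 1]; E=∅; C=[AP :: PRIM2(sub)]; D=∅⟩
14. ⟨S=∅; E={q↦2}; C=[((λy. ((λu. 4) 4)) 0)]; D=[([1], ∅, [PRIM2(sub)])]⟩
15. ⟨S=∅; E={q↦2}; C=[0 :: (λy. ((λu. 4) 4)) :: AP]; D=[([1], ∅, [PRIM2(sub)])]⟩
16. ⟨S=[0]; E={q↦2}; C=[(λy. ((λu. 4) 4)) :: AP]; D=[([1], ∅, [PRIM2(sub)])]⟩
17. ⟨S=[clo(λy. ((λu. 4) 4), {q↦2}) :: 0]; E={q↦2}; C=[AP]; D=[([1], ∅, [PRIM2(sub)])]⟩
18. ⟨S=∅; E={y↦0, q↦2}; C=[((λu. 4) 4)]; D=[(∅, {q↦2}, ∅) :: ([1], ∅, [PRIM2(sub)])]⟩
19. ⟨S=∅; E={y↦0, q↦2}; C=[4 :: (λu. 4) :: AP]; D=[(∅, {q↦2}, ∅) :: ([1], ∅, [PRIM2(sub)])]⟩
20. ⟨S=[4]; E={y↦0, q↦2}; C=[(λu. 4) :: AP]; D=[(∅, {q↦2}, ∅) :: ([1], ∅, [PRIM2(sub)])]⟩
21. ⟨S=[clo(λu. 4, {y↦0, q↦2}) :: 4]; E={y↦0, q↦2}; C=[AP]; D=[(∅, {q↦2}, ∅) :: ([1], ∅, [PRIM2(sub)])]⟩
22. ⟨S=∅; E={u↦4, y↦0, q↦2}; C=[4]; D=[(∅, {y↦0, q↦2}, ∅) :: (∅, {q↦2}, ∅) :: ([1], ∅, [PRIM2(sub)])]⟩
23. ⟨S=[4]; E={u↦4, y↦0, q↦2}; C=∅; D=[(∅, {y↦0, q↦2}, ∅) :: (∅, {q↦2}, ∅) :: ([1], ∅, [PRIM2(sub)])]⟩
24. ⟨S=[4]; E={y↦0, q↦2}; C=∅; D=[(∅, {q↦2}, ∅) :: ([1], ∅, [PRIM2(sub)])]⟩
25. ⟨S=[4]; E={q↦2}; C=∅; D=[([1], ∅, [PRIM2(sub)])]⟩
26. ⟨S=[4 :: 1]; E=∅; C=[PRIM2(sub)]; D=∅⟩
27. ⟨S=[-3]; E=∅; C=∅; D=∅⟩
→ final value -3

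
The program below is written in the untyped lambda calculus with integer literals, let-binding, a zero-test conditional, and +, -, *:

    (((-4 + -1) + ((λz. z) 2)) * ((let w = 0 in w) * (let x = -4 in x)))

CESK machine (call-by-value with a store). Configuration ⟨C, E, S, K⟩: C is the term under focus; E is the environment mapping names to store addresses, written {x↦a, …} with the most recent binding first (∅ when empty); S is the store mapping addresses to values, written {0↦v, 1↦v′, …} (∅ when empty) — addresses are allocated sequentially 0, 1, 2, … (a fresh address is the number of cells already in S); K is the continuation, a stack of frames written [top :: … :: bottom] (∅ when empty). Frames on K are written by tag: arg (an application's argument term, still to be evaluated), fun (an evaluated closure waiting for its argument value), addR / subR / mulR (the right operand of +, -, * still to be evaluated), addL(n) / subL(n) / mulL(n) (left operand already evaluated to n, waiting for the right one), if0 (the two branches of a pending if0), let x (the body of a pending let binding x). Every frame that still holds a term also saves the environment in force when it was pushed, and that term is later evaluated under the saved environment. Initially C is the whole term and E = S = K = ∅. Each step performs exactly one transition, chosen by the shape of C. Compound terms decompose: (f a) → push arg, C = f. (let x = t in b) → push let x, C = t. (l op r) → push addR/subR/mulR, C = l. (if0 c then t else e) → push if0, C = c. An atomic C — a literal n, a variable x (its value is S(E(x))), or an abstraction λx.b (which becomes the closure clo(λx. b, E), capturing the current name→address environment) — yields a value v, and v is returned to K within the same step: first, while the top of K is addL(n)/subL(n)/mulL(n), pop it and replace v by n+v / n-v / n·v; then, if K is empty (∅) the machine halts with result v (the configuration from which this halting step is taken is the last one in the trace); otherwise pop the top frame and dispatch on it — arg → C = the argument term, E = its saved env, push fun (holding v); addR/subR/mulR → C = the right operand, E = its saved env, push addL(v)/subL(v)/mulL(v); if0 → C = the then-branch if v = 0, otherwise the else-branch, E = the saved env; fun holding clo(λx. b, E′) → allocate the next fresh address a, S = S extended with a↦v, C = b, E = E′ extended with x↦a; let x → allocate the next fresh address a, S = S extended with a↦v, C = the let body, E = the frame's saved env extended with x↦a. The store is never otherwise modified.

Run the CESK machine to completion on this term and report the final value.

Answer: 0

Derivation:
step 0: ⟨C=(((-4 + -1) + ((λz. z) 2)) * ((let w = 0 in w) * (let x = -4 in x))); E=∅; S=∅; K=∅⟩
step 1: ⟨C=((-4 + -1) + ((λz. z) 2)); E=∅; S=∅; K=[mulR]⟩
step 2: ⟨C=(-4 + -1); E=∅; S=∅; K=[addR :: mulR]⟩
step 3: ⟨C=-4; E=∅; S=∅; K=[addR :: addR :: mulR]⟩
step 4: ⟨C=-1; E=∅; S=∅; K=[addL(-4) :: addR :: mulR]⟩
step 5: ⟨C=((λz. z) 2); E=∅; S=∅; K=[addL(-5) :: mulR]⟩
step 6: ⟨C=(λz. z); E=∅; S=∅; K=[arg :: addL(-5) :: mulR]⟩
step 7: ⟨C=2; E=∅; S=∅; K=[fun :: addL(-5) :: mulR]⟩
step 8: ⟨C=z; E={z↦0}; S={0↦2}; K=[addL(-5) :: mulR]⟩
step 9: ⟨C=((let w = 0 in w) * (let x = -4 in x)); E=∅; S={0↦2}; K=[mulL(-3)]⟩
step 10: ⟨C=(let w = 0 in w); E=∅; S={0↦2}; K=[mulR :: mulL(-3)]⟩
step 11: ⟨C=0; E=∅; S={0↦2}; K=[let w :: mulR :: mulL(-3)]⟩
step 12: ⟨C=w; E={w↦1}; S={0↦2, 1↦0}; K=[mulR :: mulL(-3)]⟩
step 13: ⟨C=(let x = -4 in x); E=∅; S={0↦2, 1↦0}; K=[mulL(0) :: mulL(-3)]⟩
step 14: ⟨C=-4; E=∅; S={0↦2, 1↦0}; K=[let x :: mulL(0) :: mulL(-3)]⟩
step 15: ⟨C=x; E={x↦2}; S={0↦2, 1↦0, 2↦-4}; K=[mulL(0) :: mulL(-3)]⟩
→ final value 0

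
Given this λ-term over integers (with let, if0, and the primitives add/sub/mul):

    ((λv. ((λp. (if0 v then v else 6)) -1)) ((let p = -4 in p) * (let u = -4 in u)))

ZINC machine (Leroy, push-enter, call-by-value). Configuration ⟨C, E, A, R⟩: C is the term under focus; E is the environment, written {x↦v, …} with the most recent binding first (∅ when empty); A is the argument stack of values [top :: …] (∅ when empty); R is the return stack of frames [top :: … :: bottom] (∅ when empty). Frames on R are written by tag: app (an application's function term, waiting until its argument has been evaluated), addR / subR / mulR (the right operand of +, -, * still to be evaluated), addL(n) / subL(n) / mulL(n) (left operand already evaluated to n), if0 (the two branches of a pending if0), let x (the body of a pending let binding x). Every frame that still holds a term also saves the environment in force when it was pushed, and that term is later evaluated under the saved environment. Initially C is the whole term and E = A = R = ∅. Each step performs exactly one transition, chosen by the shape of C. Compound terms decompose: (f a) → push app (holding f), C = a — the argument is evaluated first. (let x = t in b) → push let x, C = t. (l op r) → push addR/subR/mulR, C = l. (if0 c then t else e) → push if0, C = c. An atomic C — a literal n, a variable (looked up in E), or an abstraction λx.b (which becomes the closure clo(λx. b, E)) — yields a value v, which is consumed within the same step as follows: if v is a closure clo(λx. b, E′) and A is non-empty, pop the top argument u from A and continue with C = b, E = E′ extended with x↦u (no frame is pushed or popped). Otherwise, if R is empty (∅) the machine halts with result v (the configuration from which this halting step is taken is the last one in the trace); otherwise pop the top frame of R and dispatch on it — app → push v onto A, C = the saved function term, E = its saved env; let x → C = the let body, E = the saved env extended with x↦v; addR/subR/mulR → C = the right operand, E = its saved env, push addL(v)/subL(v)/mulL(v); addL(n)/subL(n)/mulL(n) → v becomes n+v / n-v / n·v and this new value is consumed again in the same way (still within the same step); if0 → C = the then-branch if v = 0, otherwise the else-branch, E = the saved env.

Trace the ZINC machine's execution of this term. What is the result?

Answer: 6

Execution trace:
[0] ⟨C=((λv. ((λp. (if0 v then v else 6)) -1)) ((let p = -4 in p) * (let u = -4 in u))); E=∅; A=∅; R=∅⟩
[1] ⟨C=((let p = -4 in p) * (let u = -4 in u)); E=∅; A=∅; R=[app]⟩
[2] ⟨C=(let p = -4 in p); E=∅; A=∅; R=[mulR :: app]⟩
[3] ⟨C=-4; E=∅; A=∅; R=[let p :: mulR :: app]⟩
[4] ⟨C=p; E={p↦-4}; A=∅; R=[mulR :: app]⟩
[5] ⟨C=(let u = -4 in u); E=∅; A=∅; R=[mulL(-4) :: app]⟩
[6] ⟨C=-4; E=∅; A=∅; R=[let u :: mulL(-4) :: app]⟩
[7] ⟨C=u; E={u↦-4}; A=∅; R=[mulL(-4) :: app]⟩
[8] ⟨C=(λv. ((λp. (if0 v then v else 6)) -1)); E=∅; A=[16]; R=∅⟩
[9] ⟨C=((λp. (if0 v then v else 6)) -1); E={v↦16}; A=∅; R=∅⟩
[10] ⟨C=-1; E={v↦16}; A=∅; R=[app]⟩
[11] ⟨C=(λp. (if0 v then v else 6)); E={v↦16}; A=[-1]; R=∅⟩
[12] ⟨C=(if0 v then v else 6); E={p↦-1, v↦16}; A=∅; R=∅⟩
[13] ⟨C=v; E={p↦-1, v↦16}; A=∅; R=[if0]⟩
[14] ⟨C=6; E={p↦-1, v↦16}; A=∅; R=∅⟩
→ final value 6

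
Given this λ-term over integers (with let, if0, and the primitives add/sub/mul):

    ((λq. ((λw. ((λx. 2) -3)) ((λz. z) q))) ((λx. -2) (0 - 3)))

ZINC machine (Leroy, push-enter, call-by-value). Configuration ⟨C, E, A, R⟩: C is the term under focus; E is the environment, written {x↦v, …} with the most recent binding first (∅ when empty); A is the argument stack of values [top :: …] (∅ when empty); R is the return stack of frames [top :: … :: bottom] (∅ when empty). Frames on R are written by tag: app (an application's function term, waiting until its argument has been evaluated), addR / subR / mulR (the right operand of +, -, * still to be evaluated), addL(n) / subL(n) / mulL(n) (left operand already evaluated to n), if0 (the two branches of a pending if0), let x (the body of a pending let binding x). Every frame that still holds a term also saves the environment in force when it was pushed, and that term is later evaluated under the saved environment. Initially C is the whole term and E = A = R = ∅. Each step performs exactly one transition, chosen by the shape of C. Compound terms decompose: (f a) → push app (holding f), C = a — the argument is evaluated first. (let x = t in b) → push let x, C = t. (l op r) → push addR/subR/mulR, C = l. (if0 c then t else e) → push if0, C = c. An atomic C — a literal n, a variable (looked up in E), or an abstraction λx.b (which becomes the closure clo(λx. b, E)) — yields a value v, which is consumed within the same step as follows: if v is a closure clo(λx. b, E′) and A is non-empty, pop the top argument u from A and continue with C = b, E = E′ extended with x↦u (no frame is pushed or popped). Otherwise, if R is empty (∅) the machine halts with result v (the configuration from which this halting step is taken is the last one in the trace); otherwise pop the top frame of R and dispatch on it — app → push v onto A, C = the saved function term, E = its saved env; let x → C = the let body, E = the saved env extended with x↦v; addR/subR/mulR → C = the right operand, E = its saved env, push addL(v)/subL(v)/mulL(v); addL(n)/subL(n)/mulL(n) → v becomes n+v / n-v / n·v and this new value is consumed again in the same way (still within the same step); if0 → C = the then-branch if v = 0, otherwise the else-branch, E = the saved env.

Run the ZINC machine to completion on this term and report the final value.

[0] ⟨C=((λq. ((λw. ((λx. 2) -3)) ((λz. z) q))) ((λx. -2) (0 - 3))); E=∅; A=∅; R=∅⟩
[1] ⟨C=((λx. -2) (0 - 3)); E=∅; A=∅; R=[app]⟩
[2] ⟨C=(0 - 3); E=∅; A=∅; R=[app :: app]⟩
[3] ⟨C=0; E=∅; A=∅; R=[subR :: app :: app]⟩
[4] ⟨C=3; E=∅; A=∅; R=[subL(0) :: app :: app]⟩
[5] ⟨C=(λx. -2); E=∅; A=[-3]; R=[app]⟩
[6] ⟨C=-2; E={x↦-3}; A=∅; R=[app]⟩
[7] ⟨C=(λq. ((λw. ((λx. 2) -3)) ((λz. z) q))); E=∅; A=[-2]; R=∅⟩
[8] ⟨C=((λw. ((λx. 2) -3)) ((λz. z) q)); E={q↦-2}; A=∅; R=∅⟩
[9] ⟨C=((λz. z) q); E={q↦-2}; A=∅; R=[app]⟩
[10] ⟨C=q; E={q↦-2}; A=∅; R=[app :: app]⟩
[11] ⟨C=(λz. z); E={q↦-2}; A=[-2]; R=[app]⟩
[12] ⟨C=z; E={z↦-2, q↦-2}; A=∅; R=[app]⟩
[13] ⟨C=(λw. ((λx. 2) -3)); E={q↦-2}; A=[-2]; R=∅⟩
[14] ⟨C=((λx. 2) -3); E={w↦-2, q↦-2}; A=∅; R=∅⟩
[15] ⟨C=-3; E={w↦-2, q↦-2}; A=∅; R=[app]⟩
[16] ⟨C=(λx. 2); E={w↦-2, q↦-2}; A=[-3]; R=∅⟩
[17] ⟨C=2; E={x↦-3, w↦-2, q↦-2}; A=∅; R=∅⟩
→ final value 2

Answer: 2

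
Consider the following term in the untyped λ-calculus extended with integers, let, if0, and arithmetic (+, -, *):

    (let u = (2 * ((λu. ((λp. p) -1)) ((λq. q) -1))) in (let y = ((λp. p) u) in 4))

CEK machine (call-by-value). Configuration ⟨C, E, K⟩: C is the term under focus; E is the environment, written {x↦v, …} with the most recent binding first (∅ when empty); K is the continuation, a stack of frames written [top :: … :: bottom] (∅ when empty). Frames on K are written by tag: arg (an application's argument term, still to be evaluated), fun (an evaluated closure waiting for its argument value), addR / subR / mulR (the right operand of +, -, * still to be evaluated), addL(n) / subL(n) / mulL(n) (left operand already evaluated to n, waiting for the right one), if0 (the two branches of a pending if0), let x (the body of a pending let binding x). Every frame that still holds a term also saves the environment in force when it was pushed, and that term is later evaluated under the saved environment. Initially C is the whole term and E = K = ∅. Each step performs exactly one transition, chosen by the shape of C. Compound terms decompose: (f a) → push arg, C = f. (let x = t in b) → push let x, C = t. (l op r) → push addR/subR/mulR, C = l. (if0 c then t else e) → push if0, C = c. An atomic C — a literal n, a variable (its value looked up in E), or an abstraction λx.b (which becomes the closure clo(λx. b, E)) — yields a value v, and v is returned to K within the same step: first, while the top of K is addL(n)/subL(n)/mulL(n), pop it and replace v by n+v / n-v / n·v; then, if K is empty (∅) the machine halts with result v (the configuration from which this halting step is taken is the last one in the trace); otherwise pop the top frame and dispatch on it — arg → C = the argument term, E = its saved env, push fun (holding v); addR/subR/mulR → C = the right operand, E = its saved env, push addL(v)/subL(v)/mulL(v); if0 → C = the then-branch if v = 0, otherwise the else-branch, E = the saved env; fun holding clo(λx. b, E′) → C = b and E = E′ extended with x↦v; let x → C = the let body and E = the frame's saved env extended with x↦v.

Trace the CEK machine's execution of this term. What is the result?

[0] [C=(let u = (2 * ((λu. ((λp. p) -1)) ((λq. q) -1))) in (let y = ((λp. p) u) in 4)) | E=∅ | K=∅]
[1] [C=(2 * ((λu. ((λp. p) -1)) ((λq. q) -1))) | E=∅ | K=[let u]]
[2] [C=2 | E=∅ | K=[mulR :: let u]]
[3] [C=((λu. ((λp. p) -1)) ((λq. q) -1)) | E=∅ | K=[mulL(2) :: let u]]
[4] [C=(λu. ((λp. p) -1)) | E=∅ | K=[arg :: mulL(2) :: let u]]
[5] [C=((λq. q) -1) | E=∅ | K=[fun :: mulL(2) :: let u]]
[6] [C=(λq. q) | E=∅ | K=[arg :: fun :: mulL(2) :: let u]]
[7] [C=-1 | E=∅ | K=[fun :: fun :: mulL(2) :: let u]]
[8] [C=q | E={q↦-1} | K=[fun :: mulL(2) :: let u]]
[9] [C=((λp. p) -1) | E={u↦-1} | K=[mulL(2) :: let u]]
[10] [C=(λp. p) | E={u↦-1} | K=[arg :: mulL(2) :: let u]]
[11] [C=-1 | E={u↦-1} | K=[fun :: mulL(2) :: let u]]
[12] [C=p | E={p↦-1, u↦-1} | K=[mulL(2) :: let u]]
[13] [C=(let y = ((λp. p) u) in 4) | E={u↦-2} | K=∅]
[14] [C=((λp. p) u) | E={u↦-2} | K=[let y]]
[15] [C=(λp. p) | E={u↦-2} | K=[arg :: let y]]
[16] [C=u | E={u↦-2} | K=[fun :: let y]]
[17] [C=p | E={p↦-2, u↦-2} | K=[let y]]
[18] [C=4 | E={y↦-2, u↦-2} | K=∅]
→ final value 4

Answer: 4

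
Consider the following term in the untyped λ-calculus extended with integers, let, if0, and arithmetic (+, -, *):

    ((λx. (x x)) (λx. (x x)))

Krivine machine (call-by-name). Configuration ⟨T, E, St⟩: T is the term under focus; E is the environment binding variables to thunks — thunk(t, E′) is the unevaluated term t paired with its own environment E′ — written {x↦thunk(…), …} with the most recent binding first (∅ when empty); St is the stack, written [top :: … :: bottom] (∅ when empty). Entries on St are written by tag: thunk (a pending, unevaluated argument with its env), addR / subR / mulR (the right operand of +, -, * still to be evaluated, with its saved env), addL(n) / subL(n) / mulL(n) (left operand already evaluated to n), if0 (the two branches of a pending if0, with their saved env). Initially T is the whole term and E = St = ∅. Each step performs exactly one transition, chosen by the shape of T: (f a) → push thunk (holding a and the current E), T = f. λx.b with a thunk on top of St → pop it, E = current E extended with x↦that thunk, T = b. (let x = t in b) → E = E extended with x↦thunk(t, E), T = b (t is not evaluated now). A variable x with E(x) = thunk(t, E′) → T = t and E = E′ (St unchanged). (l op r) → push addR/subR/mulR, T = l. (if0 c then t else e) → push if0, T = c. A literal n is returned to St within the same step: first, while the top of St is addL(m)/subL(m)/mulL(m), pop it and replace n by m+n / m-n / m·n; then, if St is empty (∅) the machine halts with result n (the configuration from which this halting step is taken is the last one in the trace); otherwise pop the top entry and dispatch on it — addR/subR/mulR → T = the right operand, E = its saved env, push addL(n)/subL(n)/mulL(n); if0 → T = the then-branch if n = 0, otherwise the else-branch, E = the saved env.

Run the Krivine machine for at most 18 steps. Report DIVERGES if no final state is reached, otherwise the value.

Answer: DIVERGES (no final state within 18 steps)

Execution trace:
[0] <T=((λx. (x x)) (λx. (x x))), E=∅, St=∅>
[1] <T=(λx. (x x)), E=∅, St=[thunk]>
[2] <T=(x x), E={x↦thunk((λx. (x x)), ∅)}, St=∅>
[3] <T=x, E={x↦thunk((λx. (x x)), ∅)}, St=[thunk]>
[4] <T=(λx. (x x)), E=∅, St=[thunk]>
[5] <T=(x x), E={x↦thunk(x, {x↦thunk((λx. (x x)), ∅)})}, St=∅>
[6] <T=x, E={x↦thunk(x, {x↦thunk((λx. (x x)), ∅)})}, St=[thunk]>
[7] <T=x, E={x↦thunk((λx. (x x)), ∅)}, St=[thunk]>
[8] <T=(λx. (x x)), E=∅, St=[thunk]>
[9] <T=(x x), E={x↦thunk(x, {x↦thunk(x, {x↦thunk((λx. (x x)), ∅)})})}, St=∅>
[10] <T=x, E={x↦thunk(x, {x↦thunk(x, {x↦thunk((λx. (x x)), ∅)})})}, St=[thunk]>
[11] <T=x, E={x↦thunk(x, {x↦thunk((λx. (x x)), ∅)})}, St=[thunk]>
[12] <T=x, E={x↦thunk((λx. (x x)), ∅)}, St=[thunk]>
[13] <T=(λx. (x x)), E=∅, St=[thunk]>
[14] <T=(x x), E={x↦thunk(x, {x↦thunk(x, {x↦thunk(x, {x↦thunk((λx. (x x)), ∅)})})})}, St=∅>
[15] <T=x, E={x↦thunk(x, {x↦thunk(x, {x↦thunk(x, {x↦thunk((λx. (x x)), ∅)})})})}, St=[thunk]>
[16] <T=x, E={x↦thunk(x, {x↦thunk(x, {x↦thunk((λx. (x x)), ∅)})})}, St=[thunk]>
[17] <T=x, E={x↦thunk(x, {x↦thunk((λx. (x x)), ∅)})}, St=[thunk]>
[18] <T=x, E={x↦thunk((λx. (x x)), ∅)}, St=[thunk]>
→ 18 transitions taken and the configuration is still not final: no result within 18 steps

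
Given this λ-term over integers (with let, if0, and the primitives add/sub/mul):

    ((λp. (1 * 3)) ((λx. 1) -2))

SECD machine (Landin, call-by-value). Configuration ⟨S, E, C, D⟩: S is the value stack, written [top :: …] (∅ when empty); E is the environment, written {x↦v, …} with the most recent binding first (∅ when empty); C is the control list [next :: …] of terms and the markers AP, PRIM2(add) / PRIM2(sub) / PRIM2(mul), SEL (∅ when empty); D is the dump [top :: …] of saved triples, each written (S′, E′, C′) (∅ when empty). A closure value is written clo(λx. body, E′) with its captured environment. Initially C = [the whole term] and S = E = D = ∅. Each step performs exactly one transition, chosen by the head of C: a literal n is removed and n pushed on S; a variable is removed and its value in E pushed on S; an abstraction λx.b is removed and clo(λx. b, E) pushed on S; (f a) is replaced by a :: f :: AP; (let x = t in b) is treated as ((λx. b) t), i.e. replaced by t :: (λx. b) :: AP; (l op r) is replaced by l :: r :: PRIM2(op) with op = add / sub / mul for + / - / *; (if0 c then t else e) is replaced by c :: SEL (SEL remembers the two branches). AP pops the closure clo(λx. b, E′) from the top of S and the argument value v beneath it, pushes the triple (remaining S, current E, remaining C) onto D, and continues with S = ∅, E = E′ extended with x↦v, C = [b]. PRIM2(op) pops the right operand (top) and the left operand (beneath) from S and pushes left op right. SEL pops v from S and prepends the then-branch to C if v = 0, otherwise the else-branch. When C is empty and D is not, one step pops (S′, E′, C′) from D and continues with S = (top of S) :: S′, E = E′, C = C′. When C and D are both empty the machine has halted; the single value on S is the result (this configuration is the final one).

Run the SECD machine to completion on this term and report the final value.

Answer: 3

Derivation:
0. ⟨S=∅; E=∅; C=[((λp. (1 * 3)) ((λx. 1) -2))]; D=∅⟩
1. ⟨S=∅; E=∅; C=[((λx. 1) -2) :: (λp. (1 * 3)) :: AP]; D=∅⟩
2. ⟨S=∅; E=∅; C=[-2 :: (λx. 1) :: AP :: (λp. (1 * 3)) :: AP]; D=∅⟩
3. ⟨S=[-2]; E=∅; C=[(λx. 1) :: AP :: (λp. (1 * 3)) :: AP]; D=∅⟩
4. ⟨S=[clo(λx. 1, ∅) :: -2]; E=∅; C=[AP :: (λp. (1 * 3)) :: AP]; D=∅⟩
5. ⟨S=∅; E={x↦-2}; C=[1]; D=[(∅, ∅, [(λp. (1 * 3)) :: AP])]⟩
6. ⟨S=[1]; E={x↦-2}; C=∅; D=[(∅, ∅, [(λp. (1 * 3)) :: AP])]⟩
7. ⟨S=[1]; E=∅; C=[(λp. (1 * 3)) :: AP]; D=∅⟩
8. ⟨S=[clo(λp. (1 * 3), ∅) :: 1]; E=∅; C=[AP]; D=∅⟩
9. ⟨S=∅; E={p↦1}; C=[(1 * 3)]; D=[(∅, ∅, ∅)]⟩
10. ⟨S=∅; E={p↦1}; C=[1 :: 3 :: PRIM2(mul)]; D=[(∅, ∅, ∅)]⟩
11. ⟨S=[1]; E={p↦1}; C=[3 :: PRIM2(mul)]; D=[(∅, ∅, ∅)]⟩
12. ⟨S=[3 :: 1]; E={p↦1}; C=[PRIM2(mul)]; D=[(∅, ∅, ∅)]⟩
13. ⟨S=[3]; E={p↦1}; C=∅; D=[(∅, ∅, ∅)]⟩
14. ⟨S=[3]; E=∅; C=∅; D=∅⟩
→ final value 3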